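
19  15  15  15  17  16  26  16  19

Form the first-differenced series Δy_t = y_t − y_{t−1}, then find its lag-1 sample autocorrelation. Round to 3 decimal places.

-0.617

First differences Δy: -4, 0, 0, 2, -1, 10, -10, 3
Mean of differences = 0.0000
Numerator Σ(Δy_t−Δȳ)(Δy_{t+1}−Δȳ) = -142.0000
Denominator Σ(Δy_t−Δȳ)² = 230.0000
r_1(Δy) = -142.0000 / 230.0000 = -0.617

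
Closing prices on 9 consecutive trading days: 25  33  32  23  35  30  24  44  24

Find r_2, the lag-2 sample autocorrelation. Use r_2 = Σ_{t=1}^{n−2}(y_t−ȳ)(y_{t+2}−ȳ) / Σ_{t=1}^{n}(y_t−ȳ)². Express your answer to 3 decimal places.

-0.039

Mean ȳ = (25 + 33 + 32 + 23 + 35 + 30 + 24 + 44 + 24)/9 = 30.0000
Numerator Σ_{t=1}^{7}(y_t−ȳ)(y_{t+2}−ȳ) = -15.0000
Denominator Σ(y_t−ȳ)² = 380.0000
r_2 = -15.0000 / 380.0000 = -0.039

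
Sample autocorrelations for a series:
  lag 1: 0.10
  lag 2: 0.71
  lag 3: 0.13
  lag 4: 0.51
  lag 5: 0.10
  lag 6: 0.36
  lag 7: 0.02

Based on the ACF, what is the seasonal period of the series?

The largest autocorrelation is r_2 = 0.71, with weaker echoes at lags 4 (0.51) and 6 (0.36); the remaining lags stay at or below 0.13.
The dominant spike at lag 2 indicates a seasonal period of 2.

2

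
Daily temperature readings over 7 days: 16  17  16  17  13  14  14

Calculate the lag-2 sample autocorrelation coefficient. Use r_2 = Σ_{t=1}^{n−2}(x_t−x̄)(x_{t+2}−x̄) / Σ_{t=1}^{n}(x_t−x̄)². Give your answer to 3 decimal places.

Mean x̄ = (16 + 17 + 16 + 17 + 13 + 14 + 14)/7 = 15.2857
Deviations from mean: 0.7143, 1.7143, 0.7143, 1.7143, -2.2857, -1.2857, -1.2857
Σ(x_t−x̄)(x_{t+2}−x̄) = (0.5102) + (2.9388) + (-1.6327) + (-2.2041) + (2.9388) = 2.5510
Denominator Σ(x_t−x̄)² = 15.4286
r_2 = 2.5510 / 15.4286 = 0.165

0.165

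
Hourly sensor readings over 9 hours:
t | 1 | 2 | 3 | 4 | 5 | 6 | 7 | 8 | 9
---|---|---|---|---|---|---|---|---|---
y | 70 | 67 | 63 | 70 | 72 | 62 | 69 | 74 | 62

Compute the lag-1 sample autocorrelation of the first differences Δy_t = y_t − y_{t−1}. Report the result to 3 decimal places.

First differences Δy: -3, -4, 7, 2, -10, 7, 5, -12
Mean of differences = -1.0000
Numerator Σ(Δy_t−Δȳ)(Δy_{t+1}−Δȳ) = -111.0000
Denominator Σ(Δy_t−Δȳ)² = 388.0000
r_1(Δy) = -111.0000 / 388.0000 = -0.286

-0.286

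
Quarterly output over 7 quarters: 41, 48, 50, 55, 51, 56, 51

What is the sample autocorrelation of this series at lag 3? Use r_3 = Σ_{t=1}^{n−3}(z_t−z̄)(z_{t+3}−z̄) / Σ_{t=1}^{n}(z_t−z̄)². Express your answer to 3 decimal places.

Mean z̄ = (41 + 48 + 50 + 55 + 51 + 56 + 51)/7 = 50.2857
Deviations from mean: -9.2857, -2.2857, -0.2857, 4.7143, 0.7143, 5.7143, 0.7143
Σ(z_t−z̄)(z_{t+3}−z̄) = (-43.7755) + (-1.6327) + (-1.6327) + (3.3673) = -43.6735
Denominator Σ(z_t−z̄)² = 147.4286
r_3 = -43.6735 / 147.4286 = -0.296

-0.296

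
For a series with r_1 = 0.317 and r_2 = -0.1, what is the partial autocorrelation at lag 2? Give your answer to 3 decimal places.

φ_{22} = (r_2 − r_1²) / (1 − r_1²)
r_1² = (0.317)² = 0.100489
Numerator = -0.1 − 0.1005 = -0.2005; denominator = 1 − 0.1005 = 0.8995
φ_{22} = -0.2005 / 0.8995 = -0.223

-0.223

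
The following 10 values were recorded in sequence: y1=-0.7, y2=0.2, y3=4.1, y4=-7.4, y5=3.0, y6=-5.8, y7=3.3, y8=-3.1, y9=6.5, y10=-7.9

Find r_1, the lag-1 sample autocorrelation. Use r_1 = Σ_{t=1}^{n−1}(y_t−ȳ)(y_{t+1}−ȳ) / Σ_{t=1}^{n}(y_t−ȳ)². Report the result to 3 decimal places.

-0.728

Mean ȳ = (-0.7 + 0.2 + 4.1 − 7.4 + 3.0 − 5.8 + 3.3 − 3.1 + 6.5 − 7.9)/10 = -0.7800
Numerator Σ_{t=1}^{9}(y_t−ȳ)(y_{t+1}−ȳ) = -170.1144
Denominator Σ(y_t−ȳ)² = 233.8160
r_1 = -170.1144 / 233.8160 = -0.728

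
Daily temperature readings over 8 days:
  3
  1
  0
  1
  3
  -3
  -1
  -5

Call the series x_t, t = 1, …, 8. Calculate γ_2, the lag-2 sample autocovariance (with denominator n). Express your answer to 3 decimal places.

Mean x̄ = (3 + 1 + 0 + 1 + 3 − 3 − 1 − 5)/8 = -0.1250
Deviations: 3.1250, 1.1250, 0.1250, 1.1250, 3.1250, -2.8750, -0.8750, -4.8750
Σ_{t=1}^{6}(x_t−x̄)(x_{t+2}−x̄) = 10.0938
γ_2 = 10.0938 / 8 = 1.262

1.262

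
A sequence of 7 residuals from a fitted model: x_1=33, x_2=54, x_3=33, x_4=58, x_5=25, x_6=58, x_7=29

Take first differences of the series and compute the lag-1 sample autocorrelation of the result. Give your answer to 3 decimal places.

First differences Δx: 21, -21, 25, -33, 33, -29
Mean of differences = -0.6667
Numerator Σ(Δx_t−Δx̄)(Δx_{t+1}−Δx̄) = -3834.7778
Denominator Σ(Δx_t−Δx̄)² = 4523.3333
r_1(Δx) = -3834.7778 / 4523.3333 = -0.848

-0.848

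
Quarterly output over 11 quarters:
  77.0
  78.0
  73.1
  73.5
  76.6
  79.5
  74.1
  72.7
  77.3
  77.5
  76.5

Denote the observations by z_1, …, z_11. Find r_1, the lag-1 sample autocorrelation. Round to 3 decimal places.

Mean z̄ = (77.0 + 78.0 + 73.1 + 73.5 + 76.6 + 79.5 + 74.1 + 72.7 + 77.3 + 77.5 + 76.5)/11 = 75.9818
Numerator Σ_{t=1}^{10}(z_t−z̄)(z_{t+1}−z̄) = 2.0488
Denominator Σ(z_t−z̄)² = 50.9564
r_1 = 2.0488 / 50.9564 = 0.040

0.040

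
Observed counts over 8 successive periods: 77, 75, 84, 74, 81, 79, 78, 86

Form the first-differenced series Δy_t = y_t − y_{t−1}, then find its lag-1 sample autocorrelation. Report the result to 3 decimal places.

First differences Δy: -2, 9, -10, 7, -2, -1, 8
Mean of differences = 1.2857
Numerator Σ(Δy_t−Δȳ)(Δy_{t+1}−Δȳ) = -203.5102
Denominator Σ(Δy_t−Δȳ)² = 291.4286
r_1(Δy) = -203.5102 / 291.4286 = -0.698

-0.698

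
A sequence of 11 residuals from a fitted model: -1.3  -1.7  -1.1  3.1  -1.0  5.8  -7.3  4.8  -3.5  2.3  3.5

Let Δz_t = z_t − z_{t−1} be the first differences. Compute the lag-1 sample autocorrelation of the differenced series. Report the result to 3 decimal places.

-0.867

First differences Δz: -0.4, 0.6, 4.2, -4.1, 6.8, -13.1, 12.1, -8.3, 5.8, 1.2
Mean of differences = 0.4800
Numerator Σ(Δz_t−Δz̄)(Δz_{t+1}−Δz̄) = -434.1704
Denominator Σ(Δz_t−Δz̄)² = 500.8960
r_1(Δz) = -434.1704 / 500.8960 = -0.867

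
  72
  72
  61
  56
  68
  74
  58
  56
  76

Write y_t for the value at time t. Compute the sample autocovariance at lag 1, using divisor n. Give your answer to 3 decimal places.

-3.767

Mean ȳ = (72 + 72 + 61 + 56 + 68 + 74 + 58 + 56 + 76)/9 = 65.8889
Σ_{t=1}^{8}(y_t−ȳ)(y_{t+1}−ȳ) = -33.9012
γ_1 = -33.9012 / 9 = -3.767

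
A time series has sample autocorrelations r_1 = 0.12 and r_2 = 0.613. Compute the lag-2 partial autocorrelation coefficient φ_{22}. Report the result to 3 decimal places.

0.607

φ_{22} = (r_2 − r_1²) / (1 − r_1²)
r_1² = (0.12)² = 0.0144
Numerator = 0.613 − 0.0144 = 0.5986; denominator = 1 − 0.0144 = 0.9856
φ_{22} = 0.5986 / 0.9856 = 0.607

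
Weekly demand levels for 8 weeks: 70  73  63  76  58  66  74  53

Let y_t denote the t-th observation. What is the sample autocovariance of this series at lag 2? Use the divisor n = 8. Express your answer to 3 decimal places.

Mean ȳ = (70 + 73 + 63 + 76 + 58 + 66 + 74 + 53)/8 = 66.6250
Σ_{t=1}^{6}(y_t−ȳ)(y_{t+2}−ȳ) = 17.8438
γ_2 = 17.8438 / 8 = 2.230

2.230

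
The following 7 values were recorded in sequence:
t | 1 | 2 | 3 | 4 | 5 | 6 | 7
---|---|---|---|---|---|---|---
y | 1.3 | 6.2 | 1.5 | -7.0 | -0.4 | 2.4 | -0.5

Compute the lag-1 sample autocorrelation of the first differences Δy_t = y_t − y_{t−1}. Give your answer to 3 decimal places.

First differences Δy: 4.9, -4.7, -8.5, 6.6, 2.8, -2.9
Mean of differences = -0.3000
Numerator Σ(Δy_t−Δȳ)(Δy_{t+1}−Δȳ) = -30.0500
Denominator Σ(Δy_t−Δȳ)² = 177.6200
r_1(Δy) = -30.0500 / 177.6200 = -0.169

-0.169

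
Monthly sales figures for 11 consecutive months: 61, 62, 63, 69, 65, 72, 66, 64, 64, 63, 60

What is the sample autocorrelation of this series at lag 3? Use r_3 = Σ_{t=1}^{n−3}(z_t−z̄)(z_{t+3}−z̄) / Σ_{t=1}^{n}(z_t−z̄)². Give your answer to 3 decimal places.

Mean z̄ = (61 + 62 + 63 + 69 + 65 + 72 + 66 + 64 + 64 + 63 + 60)/11 = 64.4545
Numerator Σ_{t=1}^{8}(z_t−z̄)(z_{t+3}−z̄) = -24.8926
Denominator Σ(z_t−z̄)² = 122.7273
r_3 = -24.8926 / 122.7273 = -0.203

-0.203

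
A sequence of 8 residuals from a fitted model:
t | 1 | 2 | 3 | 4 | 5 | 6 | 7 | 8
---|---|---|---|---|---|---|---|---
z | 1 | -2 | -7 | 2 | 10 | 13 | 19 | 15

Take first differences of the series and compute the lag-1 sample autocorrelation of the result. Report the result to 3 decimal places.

0.066

First differences Δz: -3, -5, 9, 8, 3, 6, -4
Mean of differences = 2.0000
Numerator Σ(Δz_t−Δz̄)(Δz_{t+1}−Δz̄) = 14.0000
Denominator Σ(Δz_t−Δz̄)² = 212.0000
r_1(Δz) = 14.0000 / 212.0000 = 0.066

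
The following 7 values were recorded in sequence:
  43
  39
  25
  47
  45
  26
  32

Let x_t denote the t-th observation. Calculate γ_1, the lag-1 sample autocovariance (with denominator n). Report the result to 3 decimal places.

Mean x̄ = (43 + 39 + 25 + 47 + 45 + 26 + 32)/7 = 36.7143
Σ_{t=1}^{6}(x_t−x̄)(x_{t+1}−x̄) = -85.9388
γ_1 = -85.9388 / 7 = -12.277

-12.277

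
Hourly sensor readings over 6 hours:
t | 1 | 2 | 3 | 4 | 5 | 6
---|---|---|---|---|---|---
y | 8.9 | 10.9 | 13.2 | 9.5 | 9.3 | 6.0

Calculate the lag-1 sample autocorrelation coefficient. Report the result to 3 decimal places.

0.155

Mean ȳ = (8.9 + 10.9 + 13.2 + 9.5 + 9.3 + 6.0)/6 = 9.6333
Deviations from mean: -0.7333, 1.2667, 3.5667, -0.1333, -0.3333, -3.6333
Σ(y_t−ȳ)(y_{t+1}−ȳ) = (-0.9289) + (4.5178) + (-0.4756) + (0.0444) + (1.2111) = 4.3689
Denominator Σ(y_t−ȳ)² = 28.1933
r_1 = 4.3689 / 28.1933 = 0.155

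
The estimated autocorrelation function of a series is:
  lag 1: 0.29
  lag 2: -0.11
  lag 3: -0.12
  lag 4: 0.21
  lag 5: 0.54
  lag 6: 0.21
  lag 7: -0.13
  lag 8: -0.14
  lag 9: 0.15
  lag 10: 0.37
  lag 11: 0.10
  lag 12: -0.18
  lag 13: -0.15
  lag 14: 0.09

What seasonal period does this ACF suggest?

The largest autocorrelation is r_5 = 0.54, with a weaker echo at lag 10 (0.37); the remaining lags stay at or below 0.29.
The dominant spike at lag 5 indicates a seasonal period of 5.

5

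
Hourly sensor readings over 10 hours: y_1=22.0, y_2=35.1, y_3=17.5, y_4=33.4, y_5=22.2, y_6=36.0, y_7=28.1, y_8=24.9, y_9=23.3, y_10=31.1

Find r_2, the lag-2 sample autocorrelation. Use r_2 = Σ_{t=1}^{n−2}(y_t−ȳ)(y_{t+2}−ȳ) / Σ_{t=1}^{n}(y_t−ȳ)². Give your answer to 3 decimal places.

Mean ȳ = (22.0 + 35.1 + 17.5 + 33.4 + 22.2 + 36.0 + 28.1 + 24.9 + 23.3 + 31.1)/10 = 27.3600
Numerator Σ_{t=1}^{8}(y_t−ȳ)(y_{t+2}−ȳ) = 165.3848
Denominator Σ(y_t−ȳ)² = 360.6840
r_2 = 165.3848 / 360.6840 = 0.459

0.459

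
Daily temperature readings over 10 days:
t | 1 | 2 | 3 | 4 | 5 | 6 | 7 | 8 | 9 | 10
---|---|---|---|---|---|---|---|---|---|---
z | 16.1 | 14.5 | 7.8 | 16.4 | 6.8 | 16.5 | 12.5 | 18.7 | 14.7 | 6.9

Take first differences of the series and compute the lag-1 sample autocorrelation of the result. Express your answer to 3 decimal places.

First differences Δz: -1.6, -6.7, 8.6, -9.6, 9.7, -4.0, 6.2, -4.0, -7.8
Mean of differences = -1.0222
Numerator Σ(Δz_t−Δz̄)(Δz_{t+1}−Δz̄) = -280.6205
Denominator Σ(Δz_t−Δz̄)² = 429.5356
r_1(Δz) = -280.6205 / 429.5356 = -0.653

-0.653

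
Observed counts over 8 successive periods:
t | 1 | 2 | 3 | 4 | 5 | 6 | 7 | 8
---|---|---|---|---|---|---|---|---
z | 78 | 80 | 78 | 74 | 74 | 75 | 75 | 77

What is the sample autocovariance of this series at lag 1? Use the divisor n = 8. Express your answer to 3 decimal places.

Mean z̄ = (78 + 80 + 78 + 74 + 74 + 75 + 75 + 77)/8 = 76.3750
Deviations: 1.6250, 3.6250, 1.6250, -2.3750, -2.3750, -1.3750, -1.3750, 0.6250
Σ_{t=1}^{7}(z_t−z̄)(z_{t+1}−z̄) = 17.8594
γ_1 = 17.8594 / 8 = 2.232

2.232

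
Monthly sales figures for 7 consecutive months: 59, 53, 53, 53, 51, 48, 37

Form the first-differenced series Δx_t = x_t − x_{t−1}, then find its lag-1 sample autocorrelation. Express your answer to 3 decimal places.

0.081

First differences Δx: -6, 0, 0, -2, -3, -11
Mean of differences = -3.6667
Numerator Σ(Δx_t−Δx̄)(Δx_{t+1}−Δx̄) = 7.2222
Denominator Σ(Δx_t−Δx̄)² = 89.3333
r_1(Δx) = 7.2222 / 89.3333 = 0.081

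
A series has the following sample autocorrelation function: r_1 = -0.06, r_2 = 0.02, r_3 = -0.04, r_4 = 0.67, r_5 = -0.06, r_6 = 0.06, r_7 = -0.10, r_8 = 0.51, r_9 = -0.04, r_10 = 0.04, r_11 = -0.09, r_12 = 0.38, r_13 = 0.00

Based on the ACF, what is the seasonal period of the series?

4

The largest autocorrelation is r_4 = 0.67, with weaker echoes at lags 8 (0.51) and 12 (0.38); the remaining lags stay at or below 0.06.
The dominant spike at lag 4 indicates a seasonal period of 4.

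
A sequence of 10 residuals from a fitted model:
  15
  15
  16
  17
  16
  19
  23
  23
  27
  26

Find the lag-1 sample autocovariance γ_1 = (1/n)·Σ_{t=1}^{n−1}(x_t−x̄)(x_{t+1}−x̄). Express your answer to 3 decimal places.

Mean x̄ = (15 + 15 + 16 + 17 + 16 + 19 + 23 + 23 + 27 + 26)/10 = 19.7000
Σ_{t=1}^{9}(x_t−x̄)(x_{t+1}−x̄) = 140.7100
γ_1 = 140.7100 / 10 = 14.071

14.071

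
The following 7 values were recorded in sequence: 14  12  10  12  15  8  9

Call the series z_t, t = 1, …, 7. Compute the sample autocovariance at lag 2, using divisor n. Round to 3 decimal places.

Mean z̄ = (14 + 12 + 10 + 12 + 15 + 8 + 9)/7 = 11.4286
Σ_{t=1}^{5}(z_t−z̄)(z_{t+2}−z̄) = -19.0816
γ_2 = -19.0816 / 7 = -2.726

-2.726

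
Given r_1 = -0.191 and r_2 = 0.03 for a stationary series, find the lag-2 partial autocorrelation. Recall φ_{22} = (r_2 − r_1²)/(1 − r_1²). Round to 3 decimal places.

φ_{22} = (r_2 − r_1²) / (1 − r_1²)
r_1² = (-0.191)² = 0.036481
Numerator = 0.03 − 0.0365 = -0.0065; denominator = 1 − 0.0365 = 0.9635
φ_{22} = -0.0065 / 0.9635 = -0.007

-0.007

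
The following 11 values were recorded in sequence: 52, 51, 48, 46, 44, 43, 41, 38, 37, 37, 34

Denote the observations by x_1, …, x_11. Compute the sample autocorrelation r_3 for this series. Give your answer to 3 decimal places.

Mean x̄ = (52 + 51 + 48 + 46 + 44 + 43 + 41 + 38 + 37 + 37 + 34)/11 = 42.8182
Numerator Σ_{t=1}^{8}(x_t−x̄)(x_{t+3}−x̄) = 80.3554
Denominator Σ(x_t−x̄)² = 361.6364
r_3 = 80.3554 / 361.6364 = 0.222

0.222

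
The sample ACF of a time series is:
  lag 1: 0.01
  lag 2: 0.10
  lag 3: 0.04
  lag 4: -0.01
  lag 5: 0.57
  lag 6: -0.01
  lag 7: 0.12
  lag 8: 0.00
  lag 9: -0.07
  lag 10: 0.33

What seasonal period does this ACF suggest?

5

The largest autocorrelation is r_5 = 0.57, with a weaker echo at lag 10 (0.33); the remaining lags stay at or below 0.12.
The dominant spike at lag 5 indicates a seasonal period of 5.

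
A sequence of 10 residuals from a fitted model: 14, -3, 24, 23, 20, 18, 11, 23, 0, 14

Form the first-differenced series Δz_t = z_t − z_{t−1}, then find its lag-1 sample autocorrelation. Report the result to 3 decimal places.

First differences Δz: -17, 27, -1, -3, -2, -7, 12, -23, 14
Mean of differences = 0.0000
Numerator Σ(Δz_t−Δz̄)(Δz_{t+1}−Δz̄) = -1145.0000
Denominator Σ(Δz_t−Δz̄)² = 1950.0000
r_1(Δz) = -1145.0000 / 1950.0000 = -0.587

-0.587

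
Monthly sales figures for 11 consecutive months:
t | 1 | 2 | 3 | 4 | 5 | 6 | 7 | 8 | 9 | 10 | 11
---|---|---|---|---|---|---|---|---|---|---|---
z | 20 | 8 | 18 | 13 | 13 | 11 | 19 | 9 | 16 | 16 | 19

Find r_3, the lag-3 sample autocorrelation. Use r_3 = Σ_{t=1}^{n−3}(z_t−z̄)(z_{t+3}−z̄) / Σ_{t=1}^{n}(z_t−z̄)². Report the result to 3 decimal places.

-0.176

Mean z̄ = (20 + 8 + 18 + 13 + 13 + 11 + 19 + 9 + 16 + 16 + 19)/11 = 14.7273
Numerator Σ_{t=1}^{8}(z_t−z̄)(z_{t+3}−z̄) = -30.9504
Denominator Σ(z_t−z̄)² = 176.1818
r_3 = -30.9504 / 176.1818 = -0.176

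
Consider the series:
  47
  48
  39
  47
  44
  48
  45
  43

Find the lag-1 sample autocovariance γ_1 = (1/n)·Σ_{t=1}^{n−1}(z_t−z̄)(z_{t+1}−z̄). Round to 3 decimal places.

Mean z̄ = (47 + 48 + 39 + 47 + 44 + 48 + 45 + 43)/8 = 45.1250
Deviations: 1.8750, 2.8750, -6.1250, 1.8750, -1.1250, 2.8750, -0.1250, -2.1250
Σ_{t=1}^{7}(z_t−z̄)(z_{t+1}−z̄) = -29.1406
γ_1 = -29.1406 / 8 = -3.643

-3.643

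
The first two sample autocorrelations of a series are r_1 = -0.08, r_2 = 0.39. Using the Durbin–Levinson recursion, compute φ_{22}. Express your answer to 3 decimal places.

0.386

φ_{22} = (r_2 − r_1²) / (1 − r_1²)
r_1² = (-0.08)² = 0.0064
Numerator = 0.39 − 0.0064 = 0.3836; denominator = 1 − 0.0064 = 0.9936
φ_{22} = 0.3836 / 0.9936 = 0.386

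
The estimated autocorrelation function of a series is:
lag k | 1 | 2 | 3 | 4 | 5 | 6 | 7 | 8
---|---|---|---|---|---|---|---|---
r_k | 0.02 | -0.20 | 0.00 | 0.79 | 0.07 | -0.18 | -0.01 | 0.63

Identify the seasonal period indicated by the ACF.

The largest autocorrelation is r_4 = 0.79, with a weaker echo at lag 8 (0.63); the remaining lags stay at or below 0.07.
The dominant spike at lag 4 indicates a seasonal period of 4.

4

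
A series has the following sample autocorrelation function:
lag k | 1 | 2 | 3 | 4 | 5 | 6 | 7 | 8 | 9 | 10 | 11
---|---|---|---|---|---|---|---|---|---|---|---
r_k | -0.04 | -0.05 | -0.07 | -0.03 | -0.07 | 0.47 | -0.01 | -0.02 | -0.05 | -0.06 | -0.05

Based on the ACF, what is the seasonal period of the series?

The largest autocorrelation is r_6 = 0.47; the remaining lags stay at or below -0.01.
The dominant spike at lag 6 indicates a seasonal period of 6.

6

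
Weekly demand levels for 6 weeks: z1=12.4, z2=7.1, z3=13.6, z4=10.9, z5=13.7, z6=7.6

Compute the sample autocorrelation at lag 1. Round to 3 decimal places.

Mean z̄ = (12.4 + 7.1 + 13.6 + 10.9 + 13.7 + 7.6)/6 = 10.8833
Deviations from mean: 1.5167, -3.7833, 2.7167, 0.0167, 2.8167, -3.2833
Numerator Σ_{t=1}^{5}(z_t−z̄)(z_{t+1}−z̄) = -25.1719
Denominator Σ(z_t−z̄)² = 42.7083
r_1 = -25.1719 / 42.7083 = -0.589

-0.589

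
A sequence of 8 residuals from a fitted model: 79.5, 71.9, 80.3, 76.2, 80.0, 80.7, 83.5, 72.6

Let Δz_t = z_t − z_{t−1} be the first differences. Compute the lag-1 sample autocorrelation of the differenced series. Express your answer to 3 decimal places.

First differences Δz: -7.6, 8.4, -4.1, 3.8, 0.7, 2.8, -10.9
Mean of differences = -0.9857
Numerator Σ(Δz_t−Δz̄)(Δz_{t+1}−Δz̄) = -129.2973
Denominator Σ(Δz_t−Δz̄)² = 279.9086
r_1(Δz) = -129.2973 / 279.9086 = -0.462

-0.462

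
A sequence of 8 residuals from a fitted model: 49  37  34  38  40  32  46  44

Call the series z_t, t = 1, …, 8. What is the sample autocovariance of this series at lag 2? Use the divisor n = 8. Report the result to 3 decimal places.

-8.000

Mean z̄ = (49 + 37 + 34 + 38 + 40 + 32 + 46 + 44)/8 = 40.0000
Deviations: 9.0000, -3.0000, -6.0000, -2.0000, 0.0000, -8.0000, 6.0000, 4.0000
Σ_{t=1}^{6}(z_t−z̄)(z_{t+2}−z̄) = -64.0000
γ_2 = -64.0000 / 8 = -8.000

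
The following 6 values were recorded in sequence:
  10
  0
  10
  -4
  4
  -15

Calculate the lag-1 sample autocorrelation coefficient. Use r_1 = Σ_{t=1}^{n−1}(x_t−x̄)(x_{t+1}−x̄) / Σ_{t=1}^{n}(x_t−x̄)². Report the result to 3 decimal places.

Mean x̄ = (10 + 0 + 10 − 4 + 4 − 15)/6 = 0.8333
Deviations from mean: 9.1667, -0.8333, 9.1667, -4.8333, 3.1667, -15.8333
Numerator Σ_{t=1}^{5}(x_t−x̄)(x_{t+1}−x̄) = -125.0278
Denominator Σ(x_t−x̄)² = 452.8333
r_1 = -125.0278 / 452.8333 = -0.276

-0.276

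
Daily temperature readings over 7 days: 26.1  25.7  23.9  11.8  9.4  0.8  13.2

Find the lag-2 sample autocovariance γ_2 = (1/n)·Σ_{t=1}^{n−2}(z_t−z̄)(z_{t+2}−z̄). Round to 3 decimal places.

Mean z̄ = (26.1 + 25.7 + 23.9 + 11.8 + 9.4 + 0.8 + 13.2)/7 = 15.8429
Σ_{t=1}^{5}(z_t−z̄)(z_{t+2}−z̄) = 68.7249
γ_2 = 68.7249 / 7 = 9.818

9.818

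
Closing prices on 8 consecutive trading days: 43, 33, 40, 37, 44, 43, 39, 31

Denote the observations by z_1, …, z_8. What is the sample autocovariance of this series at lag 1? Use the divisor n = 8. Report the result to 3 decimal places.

Mean z̄ = (43 + 33 + 40 + 37 + 44 + 43 + 39 + 31)/8 = 38.7500
Deviations: 4.2500, -5.7500, 1.2500, -1.7500, 5.2500, 4.2500, 0.2500, -7.7500
Σ_{t=1}^{7}(z_t−z̄)(z_{t+1}−z̄) = -21.5625
γ_1 = -21.5625 / 8 = -2.695

-2.695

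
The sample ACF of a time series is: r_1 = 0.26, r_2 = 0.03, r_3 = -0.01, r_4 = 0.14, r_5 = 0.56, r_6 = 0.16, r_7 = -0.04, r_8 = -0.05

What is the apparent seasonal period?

The largest autocorrelation is r_5 = 0.56; the remaining lags stay at or below 0.26. The elevated value at lag 1 (0.26), dropping to 0.03 at lag 2, reflects decaying short-term dependence rather than seasonality.
The dominant spike at lag 5 indicates a seasonal period of 5.

5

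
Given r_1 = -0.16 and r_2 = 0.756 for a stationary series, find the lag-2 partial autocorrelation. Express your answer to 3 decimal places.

φ_{22} = (r_2 − r_1²) / (1 − r_1²)
r_1² = (-0.16)² = 0.0256
Numerator = 0.756 − 0.0256 = 0.7304; denominator = 1 − 0.0256 = 0.9744
φ_{22} = 0.7304 / 0.9744 = 0.750

0.750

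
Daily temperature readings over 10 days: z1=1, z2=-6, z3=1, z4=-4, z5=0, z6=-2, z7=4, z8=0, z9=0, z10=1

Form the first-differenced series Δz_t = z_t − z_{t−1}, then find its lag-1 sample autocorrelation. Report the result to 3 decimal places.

First differences Δz: -7, 7, -5, 4, -2, 6, -4, 0, 1
Mean of differences = 0.0000
Numerator Σ(Δz_t−Δz̄)(Δz_{t+1}−Δz̄) = -148.0000
Denominator Σ(Δz_t−Δz̄)² = 196.0000
r_1(Δz) = -148.0000 / 196.0000 = -0.755

-0.755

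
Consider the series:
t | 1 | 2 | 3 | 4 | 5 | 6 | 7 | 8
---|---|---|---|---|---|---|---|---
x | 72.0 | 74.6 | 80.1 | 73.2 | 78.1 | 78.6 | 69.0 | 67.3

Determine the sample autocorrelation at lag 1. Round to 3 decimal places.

0.150

Mean x̄ = (72.0 + 74.6 + 80.1 + 73.2 + 78.1 + 78.6 + 69.0 + 67.3)/8 = 74.1125
Deviations from mean: -2.1125, 0.4875, 5.9875, -0.9125, 3.9875, 4.4875, -5.1125, -6.8125
Numerator Σ_{t=1}^{7}(x_t−x̄)(x_{t+1}−x̄) = 22.5673
Denominator Σ(x_t−x̄)² = 149.9688
r_1 = 22.5673 / 149.9688 = 0.150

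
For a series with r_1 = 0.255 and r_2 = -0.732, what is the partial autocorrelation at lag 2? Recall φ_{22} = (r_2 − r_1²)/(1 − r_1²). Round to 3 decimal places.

-0.852

φ_{22} = (r_2 − r_1²) / (1 − r_1²)
r_1² = (0.255)² = 0.065025
Numerator = -0.732 − 0.0650 = -0.7970; denominator = 1 − 0.0650 = 0.9350
φ_{22} = -0.7970 / 0.9350 = -0.852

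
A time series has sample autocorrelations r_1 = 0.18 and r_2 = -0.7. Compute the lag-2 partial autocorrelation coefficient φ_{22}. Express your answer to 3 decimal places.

-0.757

φ_{22} = (r_2 − r_1²) / (1 − r_1²)
r_1² = (0.18)² = 0.0324
Numerator = -0.7 − 0.0324 = -0.7324; denominator = 1 − 0.0324 = 0.9676
φ_{22} = -0.7324 / 0.9676 = -0.757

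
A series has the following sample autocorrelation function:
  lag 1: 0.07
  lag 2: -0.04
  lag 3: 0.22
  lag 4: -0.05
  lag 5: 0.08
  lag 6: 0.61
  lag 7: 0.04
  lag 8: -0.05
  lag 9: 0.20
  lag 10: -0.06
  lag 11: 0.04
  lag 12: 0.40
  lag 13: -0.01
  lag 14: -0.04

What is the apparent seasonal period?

The largest autocorrelation is r_6 = 0.61, with a weaker echo at lag 12 (0.40); the remaining lags stay at or below 0.22.
The dominant spike at lag 6 indicates a seasonal period of 6.

6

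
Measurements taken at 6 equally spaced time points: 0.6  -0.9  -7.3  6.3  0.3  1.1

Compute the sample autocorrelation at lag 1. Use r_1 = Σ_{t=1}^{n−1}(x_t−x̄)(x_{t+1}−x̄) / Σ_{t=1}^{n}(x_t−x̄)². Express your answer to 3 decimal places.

-0.395

Mean x̄ = (0.6 − 0.9 − 7.3 + 6.3 + 0.3 + 1.1)/6 = 0.0167
Deviations from mean: 0.5833, -0.9167, -7.3167, 6.2833, 0.2833, 1.0833
Numerator Σ_{t=1}^{5}(x_t−x̄)(x_{t+1}−x̄) = -37.7136
Denominator Σ(x_t−x̄)² = 95.4483
r_1 = -37.7136 / 95.4483 = -0.395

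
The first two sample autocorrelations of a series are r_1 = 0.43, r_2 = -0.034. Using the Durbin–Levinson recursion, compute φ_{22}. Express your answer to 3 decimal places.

φ_{22} = (r_2 − r_1²) / (1 − r_1²)
r_1² = (0.43)² = 0.1849
Numerator = -0.034 − 0.1849 = -0.2189; denominator = 1 − 0.1849 = 0.8151
φ_{22} = -0.2189 / 0.8151 = -0.269

-0.269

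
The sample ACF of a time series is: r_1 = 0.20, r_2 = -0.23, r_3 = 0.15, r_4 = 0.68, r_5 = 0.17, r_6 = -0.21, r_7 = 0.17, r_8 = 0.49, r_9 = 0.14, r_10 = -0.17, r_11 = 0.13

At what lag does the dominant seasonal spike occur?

4

The largest autocorrelation is r_4 = 0.68, with a weaker echo at lag 8 (0.49); the remaining lags stay at or below 0.20.
The dominant spike at lag 4 indicates a seasonal period of 4.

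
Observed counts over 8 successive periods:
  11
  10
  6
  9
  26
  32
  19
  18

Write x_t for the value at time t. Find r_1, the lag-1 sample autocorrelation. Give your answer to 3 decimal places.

0.522

Mean x̄ = (11 + 10 + 6 + 9 + 26 + 32 + 19 + 18)/8 = 16.3750
Deviations from mean: -5.3750, -6.3750, -10.3750, -7.3750, 9.6250, 15.6250, 2.6250, 1.6250
Σ(x_t−x̄)(x_{t+1}−x̄) = (34.2656) + (66.1406) + (76.5156) + (-70.9844) + (150.3906) + (41.0156) + (4.2656) = 301.6094
Denominator Σ(x_t−x̄)² = 577.8750
r_1 = 301.6094 / 577.8750 = 0.522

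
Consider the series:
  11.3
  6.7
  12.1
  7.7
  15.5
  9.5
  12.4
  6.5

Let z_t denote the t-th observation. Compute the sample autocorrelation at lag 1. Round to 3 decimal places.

Mean z̄ = (11.3 + 6.7 + 12.1 + 7.7 + 15.5 + 9.5 + 12.4 + 6.5)/8 = 10.2125
Deviations from mean: 1.0875, -3.5125, 1.8875, -2.5125, 5.2875, -0.7125, 2.1875, -3.7125
Σ(z_t−z̄)(z_{t+1}−z̄) = (-3.8198) + (-6.6298) + (-4.7423) + (-13.2848) + (-3.7673) + (-1.5586) + (-8.1211) = -41.9239
Denominator Σ(z_t−z̄)² = 70.4288
r_1 = -41.9239 / 70.4288 = -0.595

-0.595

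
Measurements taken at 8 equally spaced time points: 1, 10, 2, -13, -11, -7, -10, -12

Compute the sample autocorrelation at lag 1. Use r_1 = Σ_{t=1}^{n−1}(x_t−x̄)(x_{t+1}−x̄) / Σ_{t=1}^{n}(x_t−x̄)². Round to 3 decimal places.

0.500

Mean x̄ = (1 + 10 + 2 − 13 − 11 − 7 − 10 − 12)/8 = -5.0000
Σ(x_t−x̄)(x_{t+1}−x̄) = (90.0000) + (105.0000) + (-56.0000) + (48.0000) + (12.0000) + (10.0000) + (35.0000) = 244.0000
Denominator Σ(x_t−x̄)² = 488.0000
r_1 = 244.0000 / 488.0000 = 0.500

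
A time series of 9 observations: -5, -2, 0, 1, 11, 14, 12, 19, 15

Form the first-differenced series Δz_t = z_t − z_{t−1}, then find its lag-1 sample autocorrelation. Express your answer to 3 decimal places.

-0.414

First differences Δz: 3, 2, 1, 10, 3, -2, 7, -4
Mean of differences = 2.5000
Numerator Σ(Δz_t−Δz̄)(Δz_{t+1}−Δz̄) = -58.7500
Denominator Σ(Δz_t−Δz̄)² = 142.0000
r_1(Δz) = -58.7500 / 142.0000 = -0.414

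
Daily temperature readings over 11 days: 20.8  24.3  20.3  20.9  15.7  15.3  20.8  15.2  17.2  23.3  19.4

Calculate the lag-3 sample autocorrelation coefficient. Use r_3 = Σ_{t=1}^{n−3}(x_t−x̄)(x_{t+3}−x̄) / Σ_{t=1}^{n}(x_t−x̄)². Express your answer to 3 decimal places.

0.123

Mean x̄ = (20.8 + 24.3 + 20.3 + 20.9 + 15.7 + 15.3 + 20.8 + 15.2 + 17.2 + 23.3 + 19.4)/11 = 19.3818
Numerator Σ_{t=1}^{8}(x_t−x̄)(x_{t+3}−x̄) = 12.2336
Denominator Σ(x_t−x̄)² = 99.1764
r_3 = 12.2336 / 99.1764 = 0.123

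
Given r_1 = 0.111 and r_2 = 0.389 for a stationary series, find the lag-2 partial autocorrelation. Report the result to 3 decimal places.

0.381

φ_{22} = (r_2 − r_1²) / (1 − r_1²)
r_1² = (0.111)² = 0.012321
Numerator = 0.389 − 0.0123 = 0.3767; denominator = 1 − 0.0123 = 0.9877
φ_{22} = 0.3767 / 0.9877 = 0.381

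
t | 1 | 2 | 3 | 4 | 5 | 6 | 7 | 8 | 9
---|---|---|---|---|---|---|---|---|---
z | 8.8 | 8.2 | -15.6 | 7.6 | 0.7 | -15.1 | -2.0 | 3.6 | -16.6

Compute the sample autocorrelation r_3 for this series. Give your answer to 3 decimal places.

Mean z̄ = (8.8 + 8.2 − 15.6 + 7.6 + 0.7 − 15.1 − 2.0 + 3.6 − 16.6)/9 = -2.2667
Numerator Σ_{t=1}^{6}(z_t−z̄)(z_{t+3}−z̄) = 515.3333
Denominator Σ(z_t−z̄)² = 920.5800
r_3 = 515.3333 / 920.5800 = 0.560

0.560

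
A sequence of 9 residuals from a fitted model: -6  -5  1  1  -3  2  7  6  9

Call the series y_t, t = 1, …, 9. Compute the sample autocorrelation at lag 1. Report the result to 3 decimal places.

Mean ȳ = (-6 − 5 + 1 + 1 − 3 + 2 + 7 + 6 + 9)/9 = 1.3333
Numerator Σ_{t=1}^{8}(y_t−ȳ)(y_{t+1}−ȳ) = 113.2222
Denominator Σ(y_t−ȳ)² = 226.0000
r_1 = 113.2222 / 226.0000 = 0.501

0.501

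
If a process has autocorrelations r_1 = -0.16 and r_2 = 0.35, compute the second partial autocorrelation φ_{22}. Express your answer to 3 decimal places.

0.333

φ_{22} = (r_2 − r_1²) / (1 − r_1²)
r_1² = (-0.16)² = 0.0256
Numerator = 0.35 − 0.0256 = 0.3244; denominator = 1 − 0.0256 = 0.9744
φ_{22} = 0.3244 / 0.9744 = 0.333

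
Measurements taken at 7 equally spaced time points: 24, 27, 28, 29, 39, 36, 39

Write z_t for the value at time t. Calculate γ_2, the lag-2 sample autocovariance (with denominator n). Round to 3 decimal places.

Mean z̄ = (24 + 27 + 28 + 29 + 39 + 36 + 39)/7 = 31.7143
Σ_{t=1}^{5}(z_t−z̄)(z_{t+2}−z̄) = 55.8367
γ_2 = 55.8367 / 7 = 7.977

7.977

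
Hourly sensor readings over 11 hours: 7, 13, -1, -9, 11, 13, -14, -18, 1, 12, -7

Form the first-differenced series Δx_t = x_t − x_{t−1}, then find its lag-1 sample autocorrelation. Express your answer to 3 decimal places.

-0.052

First differences Δx: 6, -14, -8, 20, 2, -27, -4, 19, 11, -19
Mean of differences = -1.4000
Numerator Σ(Δx_t−Δx̄)(Δx_{t+1}−Δx̄) = -117.3600
Denominator Σ(Δx_t−Δx̄)² = 2268.4000
r_1(Δx) = -117.3600 / 2268.4000 = -0.052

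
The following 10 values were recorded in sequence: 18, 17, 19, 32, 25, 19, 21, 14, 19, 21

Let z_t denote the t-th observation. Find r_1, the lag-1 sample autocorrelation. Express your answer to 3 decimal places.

Mean z̄ = (18 + 17 + 19 + 32 + 25 + 19 + 21 + 14 + 19 + 21)/10 = 20.5000
Numerator Σ_{t=1}^{9}(z_t−z̄)(z_{t+1}−z̄) = 46.7500
Denominator Σ(z_t−z̄)² = 220.5000
r_1 = 46.7500 / 220.5000 = 0.212

0.212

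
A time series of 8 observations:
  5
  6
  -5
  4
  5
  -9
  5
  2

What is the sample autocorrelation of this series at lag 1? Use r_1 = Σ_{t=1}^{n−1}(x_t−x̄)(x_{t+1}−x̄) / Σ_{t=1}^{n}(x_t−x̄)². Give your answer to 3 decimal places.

-0.428

Mean x̄ = (5 + 6 − 5 + 4 + 5 − 9 + 5 + 2)/8 = 1.6250
Deviations from mean: 3.3750, 4.3750, -6.6250, 2.3750, 3.3750, -10.6250, 3.3750, 0.3750
Numerator Σ_{t=1}^{7}(x_t−x̄)(x_{t+1}−x̄) = -92.3906
Denominator Σ(x_t−x̄)² = 215.8750
r_1 = -92.3906 / 215.8750 = -0.428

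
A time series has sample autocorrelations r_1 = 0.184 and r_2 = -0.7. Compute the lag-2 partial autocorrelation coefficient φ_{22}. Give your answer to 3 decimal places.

φ_{22} = (r_2 − r_1²) / (1 − r_1²)
r_1² = (0.184)² = 0.033856
Numerator = -0.7 − 0.0339 = -0.7339; denominator = 1 − 0.0339 = 0.9661
φ_{22} = -0.7339 / 0.9661 = -0.760

-0.760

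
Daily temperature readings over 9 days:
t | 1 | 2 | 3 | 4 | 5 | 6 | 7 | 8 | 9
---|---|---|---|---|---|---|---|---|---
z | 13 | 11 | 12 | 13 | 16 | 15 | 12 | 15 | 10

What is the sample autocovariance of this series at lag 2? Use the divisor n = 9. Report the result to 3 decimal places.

0.111

Mean z̄ = (13 + 11 + 12 + 13 + 16 + 15 + 12 + 15 + 10)/9 = 13.0000
Σ_{t=1}^{7}(z_t−z̄)(z_{t+2}−z̄) = 1.0000
γ_2 = 1.0000 / 9 = 0.111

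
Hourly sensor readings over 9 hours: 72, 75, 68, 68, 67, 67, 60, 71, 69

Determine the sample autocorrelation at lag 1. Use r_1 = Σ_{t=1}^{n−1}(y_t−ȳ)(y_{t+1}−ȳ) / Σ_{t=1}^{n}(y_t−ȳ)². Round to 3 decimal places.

0.114

Mean ȳ = (72 + 75 + 68 + 68 + 67 + 67 + 60 + 71 + 69)/9 = 68.5556
Numerator Σ_{t=1}^{8}(y_t−ȳ)(y_{t+1}−ȳ) = 15.6914
Denominator Σ(y_t−ȳ)² = 138.2222
r_1 = 15.6914 / 138.2222 = 0.114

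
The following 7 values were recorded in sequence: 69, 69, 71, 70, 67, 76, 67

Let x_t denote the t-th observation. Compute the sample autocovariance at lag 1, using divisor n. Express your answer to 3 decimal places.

-5.085

Mean x̄ = (69 + 69 + 71 + 70 + 67 + 76 + 67)/7 = 69.8571
Σ_{t=1}^{6}(x_t−x̄)(x_{t+1}−x̄) = -35.5918
γ_1 = -35.5918 / 7 = -5.085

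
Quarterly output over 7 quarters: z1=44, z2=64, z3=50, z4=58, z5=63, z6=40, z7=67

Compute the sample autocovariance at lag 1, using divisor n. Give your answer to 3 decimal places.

-62.146

Mean z̄ = (44 + 64 + 50 + 58 + 63 + 40 + 67)/7 = 55.1429
Σ_{t=1}^{6}(z_t−z̄)(z_{t+1}−z̄) = -435.0204
γ_1 = -435.0204 / 7 = -62.146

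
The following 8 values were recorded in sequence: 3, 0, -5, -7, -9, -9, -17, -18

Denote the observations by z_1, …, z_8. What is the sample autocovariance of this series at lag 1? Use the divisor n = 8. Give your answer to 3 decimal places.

Mean z̄ = (3 + 0 − 5 − 7 − 9 − 9 − 17 − 18)/8 = -7.7500
Deviations: 10.7500, 7.7500, 2.7500, 0.7500, -1.2500, -1.2500, -9.2500, -10.2500
Σ_{t=1}^{7}(z_t−z̄)(z_{t+1}−z̄) = 213.6875
γ_1 = 213.6875 / 8 = 26.711

26.711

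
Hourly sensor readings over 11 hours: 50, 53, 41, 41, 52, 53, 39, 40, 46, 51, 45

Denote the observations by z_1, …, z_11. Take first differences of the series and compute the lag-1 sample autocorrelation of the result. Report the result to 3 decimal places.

First differences Δz: 3, -12, 0, 11, 1, -14, 1, 6, 5, -6
Mean of differences = -0.5000
Numerator Σ(Δz_t−Δz̄)(Δz_{t+1}−Δz̄) = -48.2500
Denominator Σ(Δz_t−Δz̄)² = 566.5000
r_1(Δz) = -48.2500 / 566.5000 = -0.085

-0.085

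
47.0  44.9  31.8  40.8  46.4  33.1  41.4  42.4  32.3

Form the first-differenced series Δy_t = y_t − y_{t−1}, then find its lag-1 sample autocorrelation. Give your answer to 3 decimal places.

-0.385

First differences Δy: -2.1, -13.1, 9.0, 5.6, -13.3, 8.3, 1.0, -10.1
Mean of differences = -1.8375
Numerator Σ(Δy_t−Δȳ)(Δy_{t+1}−Δȳ) = -234.6302
Denominator Σ(Δy_t−Δȳ)² = 610.1588
r_1(Δy) = -234.6302 / 610.1588 = -0.385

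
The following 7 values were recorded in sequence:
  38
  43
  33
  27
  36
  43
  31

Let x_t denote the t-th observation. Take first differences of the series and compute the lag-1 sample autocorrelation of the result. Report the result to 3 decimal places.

-0.155

First differences Δx: 5, -10, -6, 9, 7, -12
Mean of differences = -1.1667
Numerator Σ(Δx_t−Δx̄)(Δx_{t+1}−Δx̄) = -66.3611
Denominator Σ(Δx_t−Δx̄)² = 426.8333
r_1(Δx) = -66.3611 / 426.8333 = -0.155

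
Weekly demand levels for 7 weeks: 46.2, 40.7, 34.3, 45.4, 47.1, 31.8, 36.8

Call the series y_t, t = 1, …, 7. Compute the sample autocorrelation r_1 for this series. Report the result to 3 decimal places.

Mean ȳ = (46.2 + 40.7 + 34.3 + 45.4 + 47.1 + 31.8 + 36.8)/7 = 40.3286
Deviations from mean: 5.8714, 0.3714, -6.0286, 5.0714, 6.7714, -8.5286, -3.5286
Σ(y_t−ȳ)(y_{t+1}−ȳ) = (2.1808) + (-2.2392) + (-30.5735) + (34.3408) + (-57.7506) + (30.0937) = -23.9480
Denominator Σ(y_t−ȳ)² = 227.7143
r_1 = -23.9480 / 227.7143 = -0.105

-0.105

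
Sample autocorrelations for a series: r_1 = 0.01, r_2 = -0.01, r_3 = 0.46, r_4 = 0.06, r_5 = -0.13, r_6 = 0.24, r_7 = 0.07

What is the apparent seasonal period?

3

The largest autocorrelation is r_3 = 0.46, with a weaker echo at lag 6 (0.24); the remaining lags stay at or below 0.07.
The dominant spike at lag 3 indicates a seasonal period of 3.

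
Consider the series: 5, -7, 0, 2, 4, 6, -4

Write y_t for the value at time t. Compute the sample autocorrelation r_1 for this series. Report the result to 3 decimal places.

-0.227

Mean ȳ = (5 − 7 + 0 + 2 + 4 + 6 − 4)/7 = 0.8571
Deviations from mean: 4.1429, -7.8571, -0.8571, 1.1429, 3.1429, 5.1429, -4.8571
Σ(y_t−ȳ)(y_{t+1}−ȳ) = (-32.5510) + (6.7347) + (-0.9796) + (3.5918) + (16.1633) + (-24.9796) = -32.0204
Denominator Σ(y_t−ȳ)² = 140.8571
r_1 = -32.0204 / 140.8571 = -0.227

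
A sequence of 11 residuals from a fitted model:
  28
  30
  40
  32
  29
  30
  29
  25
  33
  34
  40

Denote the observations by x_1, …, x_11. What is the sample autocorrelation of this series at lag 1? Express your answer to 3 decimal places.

0.156

Mean x̄ = (28 + 30 + 40 + 32 + 29 + 30 + 29 + 25 + 33 + 34 + 40)/11 = 31.8182
Numerator Σ_{t=1}^{10}(x_t−x̄)(x_{t+1}−x̄) = 34.8760
Denominator Σ(x_t−x̄)² = 223.6364
r_1 = 34.8760 / 223.6364 = 0.156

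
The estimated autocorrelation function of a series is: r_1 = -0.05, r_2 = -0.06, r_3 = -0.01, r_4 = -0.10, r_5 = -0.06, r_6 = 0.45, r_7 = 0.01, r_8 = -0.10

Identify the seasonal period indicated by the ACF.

The largest autocorrelation is r_6 = 0.45; the remaining lags stay at or below 0.01.
The dominant spike at lag 6 indicates a seasonal period of 6.

6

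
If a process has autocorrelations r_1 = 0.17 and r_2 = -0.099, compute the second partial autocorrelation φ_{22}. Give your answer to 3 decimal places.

-0.132

φ_{22} = (r_2 − r_1²) / (1 − r_1²)
r_1² = (0.17)² = 0.0289
Numerator = -0.099 − 0.0289 = -0.1279; denominator = 1 − 0.0289 = 0.9711
φ_{22} = -0.1279 / 0.9711 = -0.132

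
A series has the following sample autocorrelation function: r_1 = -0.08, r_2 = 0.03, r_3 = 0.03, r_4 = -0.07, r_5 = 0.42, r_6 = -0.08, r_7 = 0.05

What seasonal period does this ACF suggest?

The largest autocorrelation is r_5 = 0.42; the remaining lags stay at or below 0.05.
The dominant spike at lag 5 indicates a seasonal period of 5.

5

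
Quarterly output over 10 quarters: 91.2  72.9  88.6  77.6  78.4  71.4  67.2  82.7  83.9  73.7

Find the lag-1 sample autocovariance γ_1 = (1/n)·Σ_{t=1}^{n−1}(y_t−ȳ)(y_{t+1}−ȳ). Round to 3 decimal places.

-10.513

Mean ȳ = (91.2 + 72.9 + 88.6 + 77.6 + 78.4 + 71.4 + 67.2 + 82.7 + 83.9 + 73.7)/10 = 78.7600
Σ_{t=1}^{9}(y_t−ȳ)(y_{t+1}−ȳ) = -105.1296
γ_1 = -105.1296 / 10 = -10.513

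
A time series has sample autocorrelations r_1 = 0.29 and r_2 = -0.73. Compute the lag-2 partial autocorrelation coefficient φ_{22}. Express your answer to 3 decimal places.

φ_{22} = (r_2 − r_1²) / (1 − r_1²)
r_1² = (0.29)² = 0.0841
Numerator = -0.73 − 0.0841 = -0.8141; denominator = 1 − 0.0841 = 0.9159
φ_{22} = -0.8141 / 0.9159 = -0.889

-0.889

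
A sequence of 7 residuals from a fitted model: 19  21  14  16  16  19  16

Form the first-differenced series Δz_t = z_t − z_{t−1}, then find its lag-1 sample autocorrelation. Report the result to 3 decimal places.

First differences Δz: 2, -7, 2, 0, 3, -3
Mean of differences = -0.5000
Numerator Σ(Δz_t−Δz̄)(Δz_{t+1}−Δz̄) = -38.2500
Denominator Σ(Δz_t−Δz̄)² = 73.5000
r_1(Δz) = -38.2500 / 73.5000 = -0.520

-0.520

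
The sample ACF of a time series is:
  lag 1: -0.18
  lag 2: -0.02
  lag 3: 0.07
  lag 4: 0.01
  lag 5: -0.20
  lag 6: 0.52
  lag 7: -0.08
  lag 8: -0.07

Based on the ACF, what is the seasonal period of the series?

6

The largest autocorrelation is r_6 = 0.52; the remaining lags stay at or below 0.07.
The dominant spike at lag 6 indicates a seasonal period of 6.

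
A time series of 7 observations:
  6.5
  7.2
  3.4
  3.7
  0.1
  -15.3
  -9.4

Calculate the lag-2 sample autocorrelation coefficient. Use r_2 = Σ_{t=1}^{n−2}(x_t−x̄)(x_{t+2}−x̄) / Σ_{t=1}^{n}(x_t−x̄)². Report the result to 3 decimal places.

Mean x̄ = (6.5 + 7.2 + 3.4 + 3.7 + 0.1 − 15.3 − 9.4)/7 = -0.5429
Deviations from mean: 7.0429, 7.7429, 3.9429, 4.2429, 0.6429, -14.7571, -8.8571
Numerator Σ_{t=1}^{5}(x_t−x̄)(x_{t+2}−x̄) = -5.1508
Denominator Σ(x_t−x̄)² = 439.7371
r_2 = -5.1508 / 439.7371 = -0.012

-0.012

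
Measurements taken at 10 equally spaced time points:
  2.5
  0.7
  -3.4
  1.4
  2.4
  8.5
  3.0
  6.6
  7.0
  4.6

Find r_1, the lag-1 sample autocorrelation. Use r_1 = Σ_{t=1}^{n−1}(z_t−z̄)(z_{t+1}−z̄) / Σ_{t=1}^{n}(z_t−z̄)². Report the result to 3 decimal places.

0.397

Mean z̄ = (2.5 + 0.7 − 3.4 + 1.4 + 2.4 + 8.5 + 3.0 + 6.6 + 7.0 + 4.6)/10 = 3.3300
Numerator Σ_{t=1}^{9}(z_t−z̄)(z_{t+1}−z̄) = 43.7351
Denominator Σ(z_t−z̄)² = 110.1010
r_1 = 43.7351 / 110.1010 = 0.397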